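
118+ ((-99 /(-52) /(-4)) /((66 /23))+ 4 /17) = 834987 /7072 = 118.07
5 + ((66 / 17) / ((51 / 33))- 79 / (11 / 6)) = -113105 / 3179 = -35.58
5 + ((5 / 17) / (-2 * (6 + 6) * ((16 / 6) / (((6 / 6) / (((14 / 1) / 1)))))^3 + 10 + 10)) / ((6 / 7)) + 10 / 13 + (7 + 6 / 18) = 195270621161 / 14903237544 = 13.10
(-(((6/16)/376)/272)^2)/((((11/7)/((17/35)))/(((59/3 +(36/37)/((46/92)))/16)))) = -7197/1282120802631680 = -0.00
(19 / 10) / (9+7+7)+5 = 1169 / 230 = 5.08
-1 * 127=-127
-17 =-17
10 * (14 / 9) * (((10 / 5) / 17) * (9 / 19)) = 280 / 323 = 0.87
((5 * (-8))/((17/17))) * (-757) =30280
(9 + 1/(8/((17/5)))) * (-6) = -1131/20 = -56.55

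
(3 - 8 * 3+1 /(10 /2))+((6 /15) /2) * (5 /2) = -203 /10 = -20.30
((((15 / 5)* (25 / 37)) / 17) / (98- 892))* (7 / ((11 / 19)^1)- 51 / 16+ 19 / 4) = -180225 / 87898976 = -0.00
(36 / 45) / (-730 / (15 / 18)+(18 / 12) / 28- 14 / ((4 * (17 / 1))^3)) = -4402048 / 4819948025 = -0.00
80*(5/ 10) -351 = -311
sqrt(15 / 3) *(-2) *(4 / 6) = -4 *sqrt(5) / 3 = -2.98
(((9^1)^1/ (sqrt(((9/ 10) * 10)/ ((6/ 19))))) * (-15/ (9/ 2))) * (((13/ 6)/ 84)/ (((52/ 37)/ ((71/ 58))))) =-13135 * sqrt(114)/ 1110816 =-0.13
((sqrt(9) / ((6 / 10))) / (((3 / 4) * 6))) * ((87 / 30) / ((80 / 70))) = 203 / 72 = 2.82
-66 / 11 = -6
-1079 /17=-63.47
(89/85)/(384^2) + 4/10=5013593/12533760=0.40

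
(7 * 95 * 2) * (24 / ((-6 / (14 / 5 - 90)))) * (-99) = -45926496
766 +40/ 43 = 32978/ 43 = 766.93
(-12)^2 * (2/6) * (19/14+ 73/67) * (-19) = -1046520/469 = -2231.39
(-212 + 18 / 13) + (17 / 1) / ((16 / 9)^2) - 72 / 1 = -922643 / 3328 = -277.24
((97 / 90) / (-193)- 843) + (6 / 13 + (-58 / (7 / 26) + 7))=-1661240887 / 1580670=-1050.97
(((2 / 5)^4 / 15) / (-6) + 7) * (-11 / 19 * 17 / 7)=-36814129 / 3740625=-9.84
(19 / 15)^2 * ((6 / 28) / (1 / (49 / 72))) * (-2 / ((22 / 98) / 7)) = -866761 / 59400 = -14.59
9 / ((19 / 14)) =126 / 19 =6.63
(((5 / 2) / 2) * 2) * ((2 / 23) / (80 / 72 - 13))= -45 / 2461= -0.02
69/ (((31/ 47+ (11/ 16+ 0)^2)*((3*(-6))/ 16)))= -2213888/ 40869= -54.17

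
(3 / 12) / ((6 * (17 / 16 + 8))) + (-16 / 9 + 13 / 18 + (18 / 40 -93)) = -488597 / 5220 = -93.60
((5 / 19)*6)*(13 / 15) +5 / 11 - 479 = -477.18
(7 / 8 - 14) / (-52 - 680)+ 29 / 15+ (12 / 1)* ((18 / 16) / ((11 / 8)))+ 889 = 290119823 / 322080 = 900.77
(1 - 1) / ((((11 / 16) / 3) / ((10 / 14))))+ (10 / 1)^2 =100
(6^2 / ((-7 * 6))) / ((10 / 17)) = -51 / 35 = -1.46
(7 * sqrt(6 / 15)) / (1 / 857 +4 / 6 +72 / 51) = 305949 * sqrt(10) / 454465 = 2.13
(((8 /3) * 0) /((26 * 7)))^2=0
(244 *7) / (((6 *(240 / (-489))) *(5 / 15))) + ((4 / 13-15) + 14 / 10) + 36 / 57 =-3463307 / 1976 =-1752.69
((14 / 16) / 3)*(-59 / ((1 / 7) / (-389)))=1124599 / 24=46858.29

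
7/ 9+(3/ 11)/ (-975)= 0.78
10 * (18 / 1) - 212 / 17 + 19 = 3171 / 17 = 186.53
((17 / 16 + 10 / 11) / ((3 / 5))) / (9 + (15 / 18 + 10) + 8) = 1735 / 14696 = 0.12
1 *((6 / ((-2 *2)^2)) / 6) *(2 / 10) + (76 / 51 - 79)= -316189 / 4080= -77.50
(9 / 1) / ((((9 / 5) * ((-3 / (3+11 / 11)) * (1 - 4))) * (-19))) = -20 / 171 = -0.12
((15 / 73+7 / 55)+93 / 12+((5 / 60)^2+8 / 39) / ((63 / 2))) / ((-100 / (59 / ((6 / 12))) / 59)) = -6666944289073 / 11837826000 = -563.19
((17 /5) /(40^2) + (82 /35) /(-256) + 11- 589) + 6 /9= -193986361 /336000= -577.34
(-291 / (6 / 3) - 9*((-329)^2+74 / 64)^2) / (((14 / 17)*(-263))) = 1835626244188017 / 3770368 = 486855989.70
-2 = -2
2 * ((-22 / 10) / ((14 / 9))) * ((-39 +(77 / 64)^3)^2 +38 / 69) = -217302662042707197 / 55319178772480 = -3928.16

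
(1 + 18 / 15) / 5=11 / 25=0.44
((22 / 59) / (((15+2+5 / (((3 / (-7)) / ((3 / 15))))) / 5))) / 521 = 15 / 61478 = 0.00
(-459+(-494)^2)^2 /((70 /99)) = 5873645737971 /70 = 83909224828.16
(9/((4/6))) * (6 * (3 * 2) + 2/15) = 2439/5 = 487.80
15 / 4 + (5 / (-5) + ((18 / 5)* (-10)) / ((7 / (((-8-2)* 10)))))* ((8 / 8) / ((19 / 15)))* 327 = 70496655 / 532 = 132512.51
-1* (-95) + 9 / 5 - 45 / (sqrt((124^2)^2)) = 7441759 / 76880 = 96.80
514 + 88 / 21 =10882 / 21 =518.19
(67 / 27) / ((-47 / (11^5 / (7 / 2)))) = -21580834 / 8883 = -2429.45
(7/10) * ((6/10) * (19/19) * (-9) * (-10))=189/5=37.80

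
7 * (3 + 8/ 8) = 28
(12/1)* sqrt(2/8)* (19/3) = 38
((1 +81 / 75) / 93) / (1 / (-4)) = -208 / 2325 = -0.09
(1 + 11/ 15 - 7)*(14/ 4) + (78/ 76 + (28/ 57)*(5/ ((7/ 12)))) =-3761/ 285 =-13.20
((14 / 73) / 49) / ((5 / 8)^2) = 128 / 12775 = 0.01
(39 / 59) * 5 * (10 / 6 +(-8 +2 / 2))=-1040 / 59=-17.63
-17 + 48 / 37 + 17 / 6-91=-23059 / 222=-103.87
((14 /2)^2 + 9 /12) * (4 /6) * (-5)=-995 /6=-165.83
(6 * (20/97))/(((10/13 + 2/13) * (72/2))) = 65/1746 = 0.04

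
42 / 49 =6 / 7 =0.86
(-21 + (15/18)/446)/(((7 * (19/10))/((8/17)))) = -1123820/1512609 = -0.74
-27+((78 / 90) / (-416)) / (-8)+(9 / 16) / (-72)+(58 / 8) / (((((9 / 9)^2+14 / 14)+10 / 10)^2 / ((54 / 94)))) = -4790803 / 180480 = -26.54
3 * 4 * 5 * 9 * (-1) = -540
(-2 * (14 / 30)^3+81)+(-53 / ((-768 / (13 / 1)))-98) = -14088491 / 864000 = -16.31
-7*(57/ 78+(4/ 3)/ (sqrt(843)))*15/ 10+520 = 26641/ 52 - 14*sqrt(843)/ 843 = 511.84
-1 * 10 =-10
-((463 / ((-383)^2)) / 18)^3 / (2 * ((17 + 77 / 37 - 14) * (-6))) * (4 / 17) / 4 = 3672355339 / 705989392484992665676416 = 0.00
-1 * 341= -341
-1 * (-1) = 1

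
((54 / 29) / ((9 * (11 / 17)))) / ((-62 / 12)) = -612 / 9889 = -0.06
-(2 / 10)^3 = -1 / 125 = -0.01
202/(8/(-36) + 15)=1818/133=13.67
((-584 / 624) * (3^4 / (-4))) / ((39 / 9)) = 5913 / 1352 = 4.37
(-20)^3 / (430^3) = -8 / 79507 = -0.00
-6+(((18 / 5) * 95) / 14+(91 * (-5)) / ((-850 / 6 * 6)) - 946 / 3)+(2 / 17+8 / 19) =-20066201 / 67830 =-295.83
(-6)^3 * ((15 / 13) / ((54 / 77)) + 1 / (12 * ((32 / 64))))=-5088 / 13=-391.38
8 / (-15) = -8 / 15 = -0.53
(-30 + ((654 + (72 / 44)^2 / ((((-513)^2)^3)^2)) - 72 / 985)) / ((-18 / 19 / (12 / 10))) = -304985137565382080319273272331958113868 / 385906968928496819735871170669536725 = -790.31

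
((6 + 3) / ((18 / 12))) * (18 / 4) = 27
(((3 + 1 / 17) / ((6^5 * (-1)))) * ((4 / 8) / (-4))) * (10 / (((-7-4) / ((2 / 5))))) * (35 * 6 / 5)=-91 / 121176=-0.00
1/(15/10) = 0.67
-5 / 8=-0.62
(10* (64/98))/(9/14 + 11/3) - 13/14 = 0.59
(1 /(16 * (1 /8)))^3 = 1 /8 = 0.12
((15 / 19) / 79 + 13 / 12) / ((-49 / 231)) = -216623 / 42028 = -5.15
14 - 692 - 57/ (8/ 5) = -5709/ 8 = -713.62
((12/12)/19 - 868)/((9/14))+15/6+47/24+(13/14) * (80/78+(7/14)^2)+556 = -629221/798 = -788.50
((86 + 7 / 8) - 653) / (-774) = 4529 / 6192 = 0.73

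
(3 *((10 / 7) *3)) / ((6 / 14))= 30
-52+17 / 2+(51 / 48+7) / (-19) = -13353 / 304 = -43.92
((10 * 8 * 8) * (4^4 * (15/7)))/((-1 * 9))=-819200/21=-39009.52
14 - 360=-346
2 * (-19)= -38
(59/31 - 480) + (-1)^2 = -14790/31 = -477.10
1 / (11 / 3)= 3 / 11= 0.27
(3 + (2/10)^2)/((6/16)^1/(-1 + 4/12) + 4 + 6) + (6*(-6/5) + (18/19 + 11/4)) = -912489/286900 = -3.18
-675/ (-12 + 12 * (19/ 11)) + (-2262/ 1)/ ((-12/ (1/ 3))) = -1393/ 96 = -14.51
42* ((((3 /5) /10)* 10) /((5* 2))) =63 /25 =2.52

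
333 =333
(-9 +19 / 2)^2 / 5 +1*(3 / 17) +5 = 1777 / 340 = 5.23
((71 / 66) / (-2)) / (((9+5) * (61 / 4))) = -71 / 28182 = -0.00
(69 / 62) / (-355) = -69 / 22010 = -0.00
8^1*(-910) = -7280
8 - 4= 4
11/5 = 2.20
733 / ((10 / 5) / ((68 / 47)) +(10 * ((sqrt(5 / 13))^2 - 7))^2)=4211818 / 25154343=0.17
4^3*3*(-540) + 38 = -103642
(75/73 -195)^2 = 200505600/5329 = 37625.37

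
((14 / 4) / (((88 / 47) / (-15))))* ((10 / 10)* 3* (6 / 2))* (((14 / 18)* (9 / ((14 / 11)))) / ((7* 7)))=-6345 / 224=-28.33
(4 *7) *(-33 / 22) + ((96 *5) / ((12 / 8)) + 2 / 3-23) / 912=-6001 / 144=-41.67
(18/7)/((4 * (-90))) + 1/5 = 27/140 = 0.19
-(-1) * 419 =419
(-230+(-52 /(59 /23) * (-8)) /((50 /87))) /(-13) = -76958 /19175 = -4.01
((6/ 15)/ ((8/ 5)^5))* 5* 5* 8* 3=46875/ 2048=22.89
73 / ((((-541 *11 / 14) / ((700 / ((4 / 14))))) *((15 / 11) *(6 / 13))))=-3255070 / 4869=-668.53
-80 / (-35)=16 / 7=2.29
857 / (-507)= -857 / 507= -1.69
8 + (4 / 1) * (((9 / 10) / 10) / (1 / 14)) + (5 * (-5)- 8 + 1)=-474 / 25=-18.96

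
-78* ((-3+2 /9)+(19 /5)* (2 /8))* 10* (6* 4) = 34216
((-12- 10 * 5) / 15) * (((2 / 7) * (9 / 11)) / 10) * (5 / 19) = -186 / 7315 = -0.03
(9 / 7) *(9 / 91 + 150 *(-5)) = -614169 / 637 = -964.16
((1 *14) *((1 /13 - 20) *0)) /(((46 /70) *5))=0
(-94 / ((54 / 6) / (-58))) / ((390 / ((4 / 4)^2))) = 2726 / 1755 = 1.55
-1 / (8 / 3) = -3 / 8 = -0.38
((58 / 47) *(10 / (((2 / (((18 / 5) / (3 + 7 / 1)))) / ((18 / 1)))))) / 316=2349 / 18565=0.13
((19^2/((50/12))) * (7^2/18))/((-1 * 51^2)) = -17689/195075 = -0.09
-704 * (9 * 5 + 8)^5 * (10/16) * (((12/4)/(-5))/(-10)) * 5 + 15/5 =-55201805073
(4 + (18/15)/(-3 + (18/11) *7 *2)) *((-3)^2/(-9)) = -1482/365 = -4.06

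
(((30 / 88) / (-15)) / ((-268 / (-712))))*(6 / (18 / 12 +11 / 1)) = -534 / 18425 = -0.03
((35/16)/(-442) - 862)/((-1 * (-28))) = -6096099/198016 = -30.79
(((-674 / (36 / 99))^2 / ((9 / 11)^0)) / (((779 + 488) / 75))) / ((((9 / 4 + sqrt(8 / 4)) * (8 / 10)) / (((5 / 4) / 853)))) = 231893701875 / 847308784 - 25765966875 * sqrt(2) / 211827196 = 101.66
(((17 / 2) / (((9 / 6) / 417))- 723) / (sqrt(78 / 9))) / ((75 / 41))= 6724*sqrt(78) / 195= 304.54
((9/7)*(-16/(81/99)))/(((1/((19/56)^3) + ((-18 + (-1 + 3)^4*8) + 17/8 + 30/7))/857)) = -8276453504/54548317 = -151.73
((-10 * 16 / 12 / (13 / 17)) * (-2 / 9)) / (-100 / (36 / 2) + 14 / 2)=1360 / 507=2.68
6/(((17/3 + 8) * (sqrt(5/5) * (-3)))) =-0.15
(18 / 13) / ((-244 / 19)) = -171 / 1586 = -0.11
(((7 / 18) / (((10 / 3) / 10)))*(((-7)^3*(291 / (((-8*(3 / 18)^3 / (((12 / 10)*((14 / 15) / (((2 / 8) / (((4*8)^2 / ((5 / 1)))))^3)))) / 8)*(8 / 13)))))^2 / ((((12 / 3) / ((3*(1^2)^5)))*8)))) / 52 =9558261849256432194992620568265621504 / 9765625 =978766013363858656767244400000.00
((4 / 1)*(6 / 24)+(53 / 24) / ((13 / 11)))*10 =4475 / 156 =28.69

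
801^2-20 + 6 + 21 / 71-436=641151.30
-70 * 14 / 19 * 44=-43120 / 19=-2269.47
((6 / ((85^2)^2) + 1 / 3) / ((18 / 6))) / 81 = 52200643 / 38054255625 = 0.00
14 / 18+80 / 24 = 37 / 9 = 4.11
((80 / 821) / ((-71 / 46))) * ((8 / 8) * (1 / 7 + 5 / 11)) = -0.04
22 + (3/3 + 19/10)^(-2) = 18602/841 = 22.12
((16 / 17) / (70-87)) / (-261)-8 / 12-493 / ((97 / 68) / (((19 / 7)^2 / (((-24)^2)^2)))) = -2227366444081 / 3304065364992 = -0.67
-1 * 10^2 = -100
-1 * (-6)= 6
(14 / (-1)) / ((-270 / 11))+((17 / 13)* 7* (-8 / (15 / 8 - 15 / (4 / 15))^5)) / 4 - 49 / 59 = -3107746280606744 / 11946526443028125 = -0.26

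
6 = 6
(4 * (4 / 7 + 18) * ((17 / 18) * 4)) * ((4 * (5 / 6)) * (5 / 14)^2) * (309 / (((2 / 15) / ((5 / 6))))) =711343750 / 3087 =230432.05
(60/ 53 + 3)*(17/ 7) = 3723/ 371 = 10.04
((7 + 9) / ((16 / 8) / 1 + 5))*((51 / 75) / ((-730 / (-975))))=5304 / 2555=2.08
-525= -525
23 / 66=0.35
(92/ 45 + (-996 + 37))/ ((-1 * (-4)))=-43063/ 180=-239.24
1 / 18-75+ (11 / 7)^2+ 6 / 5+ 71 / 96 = -4976983 / 70560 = -70.54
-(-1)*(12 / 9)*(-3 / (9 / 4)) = -16 / 9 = -1.78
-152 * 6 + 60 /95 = -17316 /19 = -911.37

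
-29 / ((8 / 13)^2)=-76.58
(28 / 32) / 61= 7 / 488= 0.01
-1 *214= -214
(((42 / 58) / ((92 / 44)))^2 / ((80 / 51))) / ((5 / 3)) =8164233 / 177955600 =0.05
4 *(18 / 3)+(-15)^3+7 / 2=-6695 / 2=-3347.50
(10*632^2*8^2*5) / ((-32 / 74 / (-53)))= 156654092800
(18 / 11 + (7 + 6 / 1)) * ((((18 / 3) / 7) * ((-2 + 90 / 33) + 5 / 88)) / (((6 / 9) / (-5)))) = -71415 / 968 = -73.78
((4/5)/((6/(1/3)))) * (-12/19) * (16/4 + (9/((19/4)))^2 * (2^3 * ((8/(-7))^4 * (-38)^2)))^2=-230870768810680448/1642968285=-140520526.73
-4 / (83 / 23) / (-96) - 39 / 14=-38683 / 13944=-2.77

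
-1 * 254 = -254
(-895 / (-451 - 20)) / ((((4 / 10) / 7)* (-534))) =-31325 / 503028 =-0.06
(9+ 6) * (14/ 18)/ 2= 35/ 6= 5.83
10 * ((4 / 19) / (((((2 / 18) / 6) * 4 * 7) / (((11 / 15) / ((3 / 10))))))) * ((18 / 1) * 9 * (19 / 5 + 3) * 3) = 4362336 / 133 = 32799.52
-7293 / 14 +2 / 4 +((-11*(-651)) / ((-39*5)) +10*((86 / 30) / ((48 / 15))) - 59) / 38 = -522.71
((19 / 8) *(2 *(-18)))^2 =29241 / 4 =7310.25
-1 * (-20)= 20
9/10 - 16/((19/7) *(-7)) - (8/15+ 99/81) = -23/1710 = -0.01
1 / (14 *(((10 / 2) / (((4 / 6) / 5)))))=1 / 525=0.00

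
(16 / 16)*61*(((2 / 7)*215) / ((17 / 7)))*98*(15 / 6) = 6426350 / 17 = 378020.59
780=780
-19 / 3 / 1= -6.33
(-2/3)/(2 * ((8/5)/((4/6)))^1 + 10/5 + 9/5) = -10/129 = -0.08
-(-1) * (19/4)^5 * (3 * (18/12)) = 22284891/2048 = 10881.29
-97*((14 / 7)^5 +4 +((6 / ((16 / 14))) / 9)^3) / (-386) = 6067447 / 667008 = 9.10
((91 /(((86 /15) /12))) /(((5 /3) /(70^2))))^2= 579778977960000 /1849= 313563535943.75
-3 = -3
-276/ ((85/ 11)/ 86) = -261096/ 85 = -3071.72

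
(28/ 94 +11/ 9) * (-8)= -5144/ 423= -12.16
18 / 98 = 9 / 49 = 0.18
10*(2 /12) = 5 /3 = 1.67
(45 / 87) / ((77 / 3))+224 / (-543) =-475757 / 1212519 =-0.39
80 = 80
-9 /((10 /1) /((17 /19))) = -153 /190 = -0.81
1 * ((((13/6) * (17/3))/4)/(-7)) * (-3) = 1.32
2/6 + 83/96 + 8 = 9.20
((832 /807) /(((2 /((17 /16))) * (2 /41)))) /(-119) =-533 /5649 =-0.09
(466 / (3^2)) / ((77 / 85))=39610 / 693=57.16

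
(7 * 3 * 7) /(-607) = -147 /607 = -0.24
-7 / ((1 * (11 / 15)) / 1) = -105 / 11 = -9.55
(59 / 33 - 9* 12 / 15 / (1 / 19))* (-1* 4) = 89108 / 165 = 540.05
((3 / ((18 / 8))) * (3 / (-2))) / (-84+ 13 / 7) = 14 / 575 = 0.02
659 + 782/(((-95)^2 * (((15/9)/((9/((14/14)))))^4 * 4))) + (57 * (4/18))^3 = 825362453887/304593750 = 2709.72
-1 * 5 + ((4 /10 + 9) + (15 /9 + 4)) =151 /15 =10.07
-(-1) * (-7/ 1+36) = 29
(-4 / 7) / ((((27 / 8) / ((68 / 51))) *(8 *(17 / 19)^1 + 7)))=-2432 / 152523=-0.02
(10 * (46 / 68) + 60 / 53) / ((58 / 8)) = 28460 / 26129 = 1.09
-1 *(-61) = 61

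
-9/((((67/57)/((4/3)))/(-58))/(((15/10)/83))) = 59508/5561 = 10.70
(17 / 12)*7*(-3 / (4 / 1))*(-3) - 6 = 261 / 16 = 16.31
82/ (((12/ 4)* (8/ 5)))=205/ 12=17.08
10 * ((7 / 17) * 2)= 140 / 17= 8.24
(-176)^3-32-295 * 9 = -5454463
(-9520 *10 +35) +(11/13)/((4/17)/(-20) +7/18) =-95162.76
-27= -27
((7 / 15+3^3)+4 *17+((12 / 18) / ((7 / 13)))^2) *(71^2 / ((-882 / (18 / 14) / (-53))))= 28572014966 / 756315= 37777.93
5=5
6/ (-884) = -0.01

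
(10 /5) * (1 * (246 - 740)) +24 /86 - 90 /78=-552781 /559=-988.87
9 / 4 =2.25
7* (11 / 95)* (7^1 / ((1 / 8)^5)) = 17661952 / 95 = 185915.28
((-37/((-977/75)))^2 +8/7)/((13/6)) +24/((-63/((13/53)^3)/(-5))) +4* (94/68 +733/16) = 509303992379911049/2638082032252212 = 193.06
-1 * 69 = -69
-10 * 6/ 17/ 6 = -10/ 17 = -0.59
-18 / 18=-1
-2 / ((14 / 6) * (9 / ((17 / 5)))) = -34 / 105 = -0.32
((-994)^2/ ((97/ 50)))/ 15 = 9880360/ 291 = 33953.13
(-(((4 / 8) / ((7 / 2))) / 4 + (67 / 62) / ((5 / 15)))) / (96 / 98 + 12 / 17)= -338555 / 174096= -1.94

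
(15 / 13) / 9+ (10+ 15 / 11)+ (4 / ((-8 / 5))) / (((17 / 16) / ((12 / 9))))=20310 / 2431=8.35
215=215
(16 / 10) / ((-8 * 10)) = -1 / 50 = -0.02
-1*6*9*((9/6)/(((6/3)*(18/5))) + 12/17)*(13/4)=-43641/272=-160.44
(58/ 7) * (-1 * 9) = -522/ 7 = -74.57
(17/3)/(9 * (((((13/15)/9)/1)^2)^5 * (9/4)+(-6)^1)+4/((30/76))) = -562652592208242187500/4355593007780063383151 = -0.13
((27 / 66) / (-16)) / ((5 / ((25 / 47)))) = -45 / 16544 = -0.00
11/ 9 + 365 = 3296/ 9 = 366.22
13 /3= 4.33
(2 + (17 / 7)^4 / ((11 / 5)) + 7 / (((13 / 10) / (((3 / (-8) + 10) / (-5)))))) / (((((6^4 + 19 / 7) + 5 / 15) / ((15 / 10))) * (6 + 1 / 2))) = 18408015 / 13915789888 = 0.00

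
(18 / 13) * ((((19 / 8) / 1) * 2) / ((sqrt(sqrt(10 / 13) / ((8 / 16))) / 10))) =171 * 26^(1 / 4) * 5^(3 / 4) / 26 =49.66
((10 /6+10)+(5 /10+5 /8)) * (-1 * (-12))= 153.50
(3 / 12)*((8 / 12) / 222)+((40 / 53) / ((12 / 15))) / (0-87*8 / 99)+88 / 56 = 5151952 / 3582747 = 1.44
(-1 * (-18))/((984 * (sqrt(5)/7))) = 21 * sqrt(5)/820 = 0.06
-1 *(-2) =2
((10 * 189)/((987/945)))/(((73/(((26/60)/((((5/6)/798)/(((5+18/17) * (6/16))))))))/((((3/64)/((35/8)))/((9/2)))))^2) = 9908665759629/5790704560000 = 1.71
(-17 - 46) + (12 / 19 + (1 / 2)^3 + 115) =8019 / 152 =52.76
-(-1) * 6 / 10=3 / 5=0.60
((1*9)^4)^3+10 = 282429536491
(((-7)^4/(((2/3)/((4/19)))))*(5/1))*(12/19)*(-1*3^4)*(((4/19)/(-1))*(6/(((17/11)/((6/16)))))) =6931302840/116603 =59443.61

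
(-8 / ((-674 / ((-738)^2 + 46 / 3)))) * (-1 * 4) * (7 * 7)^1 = -1281038752 / 1011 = -1267100.64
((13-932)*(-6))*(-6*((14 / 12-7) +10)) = -137850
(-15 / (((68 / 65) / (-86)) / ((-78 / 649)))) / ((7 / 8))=-13080600 / 77231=-169.37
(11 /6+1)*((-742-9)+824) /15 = 1241 /90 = 13.79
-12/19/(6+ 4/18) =-27/266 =-0.10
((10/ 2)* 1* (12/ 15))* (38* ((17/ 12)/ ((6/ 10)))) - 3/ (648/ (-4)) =19381/ 54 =358.91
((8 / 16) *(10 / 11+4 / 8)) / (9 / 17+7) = 527 / 5632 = 0.09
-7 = -7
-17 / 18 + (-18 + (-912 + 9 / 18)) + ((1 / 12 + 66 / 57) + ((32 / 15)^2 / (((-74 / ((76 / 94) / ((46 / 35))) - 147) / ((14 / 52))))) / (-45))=-330445464247303 / 355622424300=-929.20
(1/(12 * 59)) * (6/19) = 1/2242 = 0.00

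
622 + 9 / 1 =631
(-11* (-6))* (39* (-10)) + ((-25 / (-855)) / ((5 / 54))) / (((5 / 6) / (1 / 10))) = -12226482 / 475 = -25739.96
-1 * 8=-8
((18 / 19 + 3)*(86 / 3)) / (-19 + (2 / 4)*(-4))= -2150 / 399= -5.39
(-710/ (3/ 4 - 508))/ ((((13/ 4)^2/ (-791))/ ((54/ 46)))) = -123.05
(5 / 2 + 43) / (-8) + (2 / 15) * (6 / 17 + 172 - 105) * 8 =66.16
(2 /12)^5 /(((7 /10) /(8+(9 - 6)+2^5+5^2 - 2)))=55 /4536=0.01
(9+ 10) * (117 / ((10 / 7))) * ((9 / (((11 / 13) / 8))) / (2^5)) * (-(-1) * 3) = 5461911 / 440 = 12413.43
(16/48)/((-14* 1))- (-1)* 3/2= 31/21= 1.48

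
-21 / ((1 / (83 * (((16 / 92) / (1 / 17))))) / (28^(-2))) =-4233 / 644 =-6.57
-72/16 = -9/2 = -4.50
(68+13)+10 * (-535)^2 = 2862331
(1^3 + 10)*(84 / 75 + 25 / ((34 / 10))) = 39611 / 425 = 93.20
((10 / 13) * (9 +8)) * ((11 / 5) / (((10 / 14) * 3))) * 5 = 2618 / 39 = 67.13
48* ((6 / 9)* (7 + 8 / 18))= 2144 / 9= 238.22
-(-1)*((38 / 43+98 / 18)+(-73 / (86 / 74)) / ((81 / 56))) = -3005 / 81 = -37.10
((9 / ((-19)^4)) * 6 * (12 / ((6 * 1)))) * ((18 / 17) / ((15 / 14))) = 0.00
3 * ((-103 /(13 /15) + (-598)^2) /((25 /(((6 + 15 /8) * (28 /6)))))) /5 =2049462387 /6500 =315301.91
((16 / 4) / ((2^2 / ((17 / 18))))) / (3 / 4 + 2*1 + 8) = 34 / 387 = 0.09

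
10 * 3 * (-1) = -30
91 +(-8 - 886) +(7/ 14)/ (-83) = -133299/ 166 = -803.01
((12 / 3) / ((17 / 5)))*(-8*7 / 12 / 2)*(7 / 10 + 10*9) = -12698 / 51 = -248.98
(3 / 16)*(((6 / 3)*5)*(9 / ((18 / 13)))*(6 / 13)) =45 / 8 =5.62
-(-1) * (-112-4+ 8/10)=-576/5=-115.20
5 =5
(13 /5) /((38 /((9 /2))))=117 /380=0.31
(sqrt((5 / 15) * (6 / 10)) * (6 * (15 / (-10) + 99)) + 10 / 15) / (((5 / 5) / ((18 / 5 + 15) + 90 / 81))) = 1774 / 135 + 11531 * sqrt(5) / 5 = 5169.96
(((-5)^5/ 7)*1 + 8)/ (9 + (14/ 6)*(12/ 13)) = -39897/ 1015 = -39.31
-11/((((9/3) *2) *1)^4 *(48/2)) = -11/31104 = -0.00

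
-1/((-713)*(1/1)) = 1/713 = 0.00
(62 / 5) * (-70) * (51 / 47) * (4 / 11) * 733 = -129793776 / 517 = -251051.79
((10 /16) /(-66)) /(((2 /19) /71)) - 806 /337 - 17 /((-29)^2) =-2633502865 /299288352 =-8.80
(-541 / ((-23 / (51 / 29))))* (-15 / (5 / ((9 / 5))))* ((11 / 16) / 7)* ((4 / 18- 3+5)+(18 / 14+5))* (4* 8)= -976059216 / 163415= -5972.89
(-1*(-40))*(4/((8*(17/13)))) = 260/17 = 15.29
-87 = -87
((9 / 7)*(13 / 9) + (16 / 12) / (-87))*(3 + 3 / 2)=3365 / 406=8.29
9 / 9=1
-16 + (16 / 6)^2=-80 / 9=-8.89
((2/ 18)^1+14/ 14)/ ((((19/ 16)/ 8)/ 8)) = 10240/ 171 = 59.88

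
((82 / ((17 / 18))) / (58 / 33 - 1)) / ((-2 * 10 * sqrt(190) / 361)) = -231363 * sqrt(190) / 21250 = -150.08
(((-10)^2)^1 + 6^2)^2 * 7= 129472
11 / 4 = 2.75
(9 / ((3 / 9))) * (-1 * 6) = -162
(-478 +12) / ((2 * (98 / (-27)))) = 6291 / 98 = 64.19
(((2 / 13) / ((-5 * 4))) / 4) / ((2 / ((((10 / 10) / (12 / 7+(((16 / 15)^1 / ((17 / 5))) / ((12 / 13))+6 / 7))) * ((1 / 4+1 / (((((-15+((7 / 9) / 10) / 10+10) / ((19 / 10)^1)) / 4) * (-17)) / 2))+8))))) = -162243459 / 58278163840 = -0.00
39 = 39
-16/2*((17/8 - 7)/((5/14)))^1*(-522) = -285012/5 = -57002.40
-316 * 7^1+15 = -2197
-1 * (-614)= 614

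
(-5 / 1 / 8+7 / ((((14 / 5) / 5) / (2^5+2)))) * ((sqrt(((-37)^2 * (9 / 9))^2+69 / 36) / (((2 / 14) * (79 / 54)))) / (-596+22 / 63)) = -13474755 * sqrt(67469865) / 23716432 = -4666.88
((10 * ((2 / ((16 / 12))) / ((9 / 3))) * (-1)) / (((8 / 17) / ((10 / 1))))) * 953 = -405025 / 4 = -101256.25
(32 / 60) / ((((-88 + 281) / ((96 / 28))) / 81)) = 5184 / 6755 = 0.77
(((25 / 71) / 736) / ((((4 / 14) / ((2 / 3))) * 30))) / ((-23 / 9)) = -35 / 2403776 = -0.00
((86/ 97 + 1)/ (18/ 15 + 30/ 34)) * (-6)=-31110/ 5723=-5.44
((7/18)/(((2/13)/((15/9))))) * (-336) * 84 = -118906.67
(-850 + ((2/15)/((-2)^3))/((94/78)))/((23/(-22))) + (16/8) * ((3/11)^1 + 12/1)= 99599273/118910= 837.60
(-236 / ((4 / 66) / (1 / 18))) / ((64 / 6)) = -649 / 32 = -20.28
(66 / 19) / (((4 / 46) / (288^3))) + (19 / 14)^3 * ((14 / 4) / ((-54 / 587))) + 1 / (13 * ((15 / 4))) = 49893316707195077 / 52284960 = 954257528.50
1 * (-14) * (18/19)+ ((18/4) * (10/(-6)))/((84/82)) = -10951/532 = -20.58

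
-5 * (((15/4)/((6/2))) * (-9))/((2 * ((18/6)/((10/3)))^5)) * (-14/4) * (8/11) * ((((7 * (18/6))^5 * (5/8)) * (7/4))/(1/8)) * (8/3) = -10294287500000/891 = -11553633557.80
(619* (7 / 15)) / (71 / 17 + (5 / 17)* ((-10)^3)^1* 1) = -1.00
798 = 798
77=77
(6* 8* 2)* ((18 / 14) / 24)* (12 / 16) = 27 / 7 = 3.86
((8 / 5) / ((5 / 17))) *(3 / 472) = 51 / 1475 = 0.03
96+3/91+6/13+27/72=70521/728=96.87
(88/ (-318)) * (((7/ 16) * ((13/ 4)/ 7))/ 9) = -143/ 22896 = -0.01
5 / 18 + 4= 77 / 18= 4.28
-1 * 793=-793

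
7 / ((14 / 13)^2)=169 / 28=6.04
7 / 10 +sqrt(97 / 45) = 7 / 10 +sqrt(485) / 15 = 2.17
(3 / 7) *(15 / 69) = 15 / 161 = 0.09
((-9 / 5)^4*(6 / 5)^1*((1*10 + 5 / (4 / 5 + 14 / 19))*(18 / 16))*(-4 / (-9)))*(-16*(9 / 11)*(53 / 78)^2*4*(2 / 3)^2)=-76078416672 / 84816875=-896.97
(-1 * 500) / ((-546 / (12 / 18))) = 500 / 819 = 0.61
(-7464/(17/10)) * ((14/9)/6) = -174160/153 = -1138.30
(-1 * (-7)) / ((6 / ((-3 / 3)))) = -7 / 6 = -1.17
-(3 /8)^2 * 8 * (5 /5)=-9 /8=-1.12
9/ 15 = 3/ 5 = 0.60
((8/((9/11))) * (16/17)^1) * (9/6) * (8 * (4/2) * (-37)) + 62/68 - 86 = -842215/102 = -8257.01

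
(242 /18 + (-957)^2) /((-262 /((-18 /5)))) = 8242762 /655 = 12584.37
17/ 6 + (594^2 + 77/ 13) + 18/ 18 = 27521969/ 78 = 352845.76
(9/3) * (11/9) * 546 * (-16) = -32032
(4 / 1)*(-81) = -324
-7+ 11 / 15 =-94 / 15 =-6.27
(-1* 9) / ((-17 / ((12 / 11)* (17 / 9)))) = 12 / 11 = 1.09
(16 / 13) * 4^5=16384 / 13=1260.31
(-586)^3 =-201230056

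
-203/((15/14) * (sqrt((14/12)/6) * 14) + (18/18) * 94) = -76328/35169 + 2030 * sqrt(7)/35169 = -2.02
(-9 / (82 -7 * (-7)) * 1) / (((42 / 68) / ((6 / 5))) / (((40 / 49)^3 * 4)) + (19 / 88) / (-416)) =-4480819200 / 15393580619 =-0.29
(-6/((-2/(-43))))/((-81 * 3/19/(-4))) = -3268/81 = -40.35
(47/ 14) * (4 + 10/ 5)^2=846/ 7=120.86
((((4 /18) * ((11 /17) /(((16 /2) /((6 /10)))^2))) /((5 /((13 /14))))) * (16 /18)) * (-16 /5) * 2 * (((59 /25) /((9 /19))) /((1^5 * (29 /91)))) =-8335756 /623953125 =-0.01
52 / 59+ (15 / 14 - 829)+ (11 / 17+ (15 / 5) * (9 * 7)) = -637.40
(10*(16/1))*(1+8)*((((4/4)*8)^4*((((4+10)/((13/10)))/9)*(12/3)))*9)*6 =19818086400/13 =1524468184.62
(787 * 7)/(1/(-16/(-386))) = 44072/193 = 228.35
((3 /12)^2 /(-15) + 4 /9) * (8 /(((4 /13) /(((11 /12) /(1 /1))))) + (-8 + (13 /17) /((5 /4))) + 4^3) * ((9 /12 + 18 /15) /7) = 24153181 /2448000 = 9.87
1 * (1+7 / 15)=22 / 15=1.47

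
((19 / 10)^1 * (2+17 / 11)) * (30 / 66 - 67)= -271206 / 605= -448.27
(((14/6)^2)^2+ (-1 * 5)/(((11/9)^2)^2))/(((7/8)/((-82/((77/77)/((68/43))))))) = -1449574252288/356962221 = -4060.86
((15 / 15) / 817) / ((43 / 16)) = 16 / 35131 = 0.00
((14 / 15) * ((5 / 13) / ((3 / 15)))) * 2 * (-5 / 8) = -175 / 78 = -2.24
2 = 2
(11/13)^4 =14641/28561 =0.51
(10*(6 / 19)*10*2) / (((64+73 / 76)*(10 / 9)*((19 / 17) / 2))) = 146880 / 93803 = 1.57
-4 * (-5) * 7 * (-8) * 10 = -11200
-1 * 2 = -2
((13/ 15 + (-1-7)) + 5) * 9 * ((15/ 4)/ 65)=-72/ 65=-1.11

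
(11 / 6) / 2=11 / 12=0.92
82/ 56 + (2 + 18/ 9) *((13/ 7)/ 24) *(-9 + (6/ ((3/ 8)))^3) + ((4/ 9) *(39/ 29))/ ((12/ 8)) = 9258407/ 7308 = 1266.89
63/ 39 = 21/ 13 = 1.62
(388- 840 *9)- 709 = -7881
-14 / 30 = -7 / 15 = -0.47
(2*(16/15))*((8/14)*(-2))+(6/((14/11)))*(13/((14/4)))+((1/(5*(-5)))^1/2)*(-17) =113279/7350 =15.41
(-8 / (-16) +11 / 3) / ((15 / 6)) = 5 / 3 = 1.67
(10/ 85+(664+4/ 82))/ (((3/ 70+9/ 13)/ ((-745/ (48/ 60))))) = -130766385750/ 155431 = -841314.70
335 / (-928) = -335 / 928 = -0.36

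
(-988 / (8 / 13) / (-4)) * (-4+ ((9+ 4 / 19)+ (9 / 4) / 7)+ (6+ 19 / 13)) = 1168219 / 224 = 5215.26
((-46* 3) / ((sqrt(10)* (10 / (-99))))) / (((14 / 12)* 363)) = 621* sqrt(10) / 1925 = 1.02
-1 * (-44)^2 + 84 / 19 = -36700 / 19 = -1931.58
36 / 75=12 / 25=0.48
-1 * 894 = -894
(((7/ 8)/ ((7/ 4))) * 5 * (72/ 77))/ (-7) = -180/ 539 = -0.33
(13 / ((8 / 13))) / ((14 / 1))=169 / 112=1.51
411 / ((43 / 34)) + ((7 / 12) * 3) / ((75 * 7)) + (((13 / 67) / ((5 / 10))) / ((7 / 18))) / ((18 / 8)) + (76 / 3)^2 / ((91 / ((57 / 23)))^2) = 1233919270469569 / 3786194930700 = 325.90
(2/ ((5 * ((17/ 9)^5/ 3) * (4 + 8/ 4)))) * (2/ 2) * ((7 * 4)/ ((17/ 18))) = 29760696/ 120687845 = 0.25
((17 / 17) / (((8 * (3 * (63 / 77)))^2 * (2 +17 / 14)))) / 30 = 847 / 31492800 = 0.00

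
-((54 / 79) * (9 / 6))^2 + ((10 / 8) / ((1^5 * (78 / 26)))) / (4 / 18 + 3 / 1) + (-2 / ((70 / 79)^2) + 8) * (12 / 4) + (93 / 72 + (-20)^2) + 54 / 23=51288453829903 / 122384761800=419.08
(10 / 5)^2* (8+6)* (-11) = -616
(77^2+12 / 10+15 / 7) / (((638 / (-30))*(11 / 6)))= -3737376 / 24563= -152.15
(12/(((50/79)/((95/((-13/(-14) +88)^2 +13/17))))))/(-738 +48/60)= -0.00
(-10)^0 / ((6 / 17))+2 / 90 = 257 / 90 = 2.86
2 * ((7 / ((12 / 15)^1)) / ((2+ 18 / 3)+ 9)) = 1.03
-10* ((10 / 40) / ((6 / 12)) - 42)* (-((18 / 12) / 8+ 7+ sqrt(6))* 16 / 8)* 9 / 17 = -429525 / 136 - 7470* sqrt(6) / 17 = -4234.61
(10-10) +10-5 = 5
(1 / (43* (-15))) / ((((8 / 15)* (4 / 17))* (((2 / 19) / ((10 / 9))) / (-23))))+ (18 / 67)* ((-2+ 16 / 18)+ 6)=3578507 / 829728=4.31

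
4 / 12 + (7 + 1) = 25 / 3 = 8.33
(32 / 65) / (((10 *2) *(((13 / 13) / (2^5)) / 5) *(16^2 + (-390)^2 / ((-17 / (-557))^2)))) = 18496 / 766820386865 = 0.00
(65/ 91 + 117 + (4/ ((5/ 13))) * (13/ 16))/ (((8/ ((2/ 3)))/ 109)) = 1925267/ 1680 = 1145.99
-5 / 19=-0.26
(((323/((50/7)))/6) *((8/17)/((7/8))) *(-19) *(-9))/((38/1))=456/25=18.24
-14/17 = -0.82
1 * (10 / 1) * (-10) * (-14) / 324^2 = 175 / 13122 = 0.01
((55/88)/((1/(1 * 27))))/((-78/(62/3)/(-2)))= 465/52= 8.94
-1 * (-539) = 539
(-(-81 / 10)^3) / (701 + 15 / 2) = 531441 / 708500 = 0.75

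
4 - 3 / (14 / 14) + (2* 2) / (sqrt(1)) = 5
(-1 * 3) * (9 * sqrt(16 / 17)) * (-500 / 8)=6750 * sqrt(17) / 17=1637.12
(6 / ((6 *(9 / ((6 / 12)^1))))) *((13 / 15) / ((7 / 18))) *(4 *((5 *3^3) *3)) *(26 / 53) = 36504 / 371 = 98.39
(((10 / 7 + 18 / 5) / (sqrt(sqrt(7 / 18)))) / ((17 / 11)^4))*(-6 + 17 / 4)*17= -644204*2^(1 / 4)*sqrt(3)*7^(3 / 4) / 171955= -33.21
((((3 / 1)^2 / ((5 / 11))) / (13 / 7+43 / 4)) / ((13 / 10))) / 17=5544 / 78013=0.07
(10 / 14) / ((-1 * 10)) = -1 / 14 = -0.07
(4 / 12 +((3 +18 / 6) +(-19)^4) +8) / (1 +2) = 391006 / 9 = 43445.11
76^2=5776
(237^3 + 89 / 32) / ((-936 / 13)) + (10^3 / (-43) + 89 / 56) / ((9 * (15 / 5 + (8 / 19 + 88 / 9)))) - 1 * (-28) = -289352883752117 / 1565238528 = -184861.85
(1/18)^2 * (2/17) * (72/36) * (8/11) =8/15147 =0.00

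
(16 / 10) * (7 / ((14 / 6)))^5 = 1944 / 5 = 388.80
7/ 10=0.70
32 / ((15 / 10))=21.33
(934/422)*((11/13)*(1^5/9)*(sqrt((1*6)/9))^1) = 5137*sqrt(6)/74061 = 0.17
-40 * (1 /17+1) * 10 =-7200 /17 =-423.53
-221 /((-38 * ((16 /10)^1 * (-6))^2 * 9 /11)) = 60775 /787968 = 0.08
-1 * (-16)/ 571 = 16/ 571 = 0.03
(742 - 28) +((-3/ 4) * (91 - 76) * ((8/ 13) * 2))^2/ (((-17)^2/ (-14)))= 34418874/ 48841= 704.71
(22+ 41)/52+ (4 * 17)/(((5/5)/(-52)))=-183809/52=-3534.79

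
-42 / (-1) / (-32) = -21 / 16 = -1.31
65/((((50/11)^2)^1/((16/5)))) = 6292/625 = 10.07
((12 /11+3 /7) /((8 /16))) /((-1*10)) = -117 /385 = -0.30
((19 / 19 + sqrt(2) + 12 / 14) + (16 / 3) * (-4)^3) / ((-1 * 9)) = 7129 / 189 - sqrt(2) / 9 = 37.56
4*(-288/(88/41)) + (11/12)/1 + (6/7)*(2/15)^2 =-12376873/23100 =-535.80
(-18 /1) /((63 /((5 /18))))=-5 /63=-0.08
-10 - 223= -233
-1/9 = -0.11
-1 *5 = -5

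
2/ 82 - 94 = -3853/ 41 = -93.98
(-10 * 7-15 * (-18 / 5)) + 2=-14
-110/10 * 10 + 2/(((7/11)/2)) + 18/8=-101.46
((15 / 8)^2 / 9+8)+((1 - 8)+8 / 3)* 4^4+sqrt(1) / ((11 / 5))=-2324231 / 2112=-1100.49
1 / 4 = 0.25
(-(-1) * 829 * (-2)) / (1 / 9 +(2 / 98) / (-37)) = -13526793 / 902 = -14996.44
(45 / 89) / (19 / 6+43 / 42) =0.12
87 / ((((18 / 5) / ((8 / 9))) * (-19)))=-1.13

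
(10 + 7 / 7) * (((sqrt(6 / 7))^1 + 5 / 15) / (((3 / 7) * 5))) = 6.46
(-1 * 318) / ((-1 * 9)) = 106 / 3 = 35.33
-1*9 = -9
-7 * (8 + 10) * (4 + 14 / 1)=-2268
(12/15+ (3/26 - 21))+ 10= -1311/130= -10.08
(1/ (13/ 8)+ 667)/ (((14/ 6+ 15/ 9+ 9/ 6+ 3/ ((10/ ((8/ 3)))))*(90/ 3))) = 2893/ 819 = 3.53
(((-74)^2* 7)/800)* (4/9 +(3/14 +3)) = 631109/3600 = 175.31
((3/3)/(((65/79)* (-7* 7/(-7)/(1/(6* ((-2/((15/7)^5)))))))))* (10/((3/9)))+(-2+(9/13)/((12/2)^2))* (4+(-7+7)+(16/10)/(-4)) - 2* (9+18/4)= -31613913/588245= -53.74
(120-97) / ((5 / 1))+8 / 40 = 24 / 5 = 4.80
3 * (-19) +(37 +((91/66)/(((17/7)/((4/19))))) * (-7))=-222098/10659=-20.84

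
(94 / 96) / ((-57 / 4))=-47 / 684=-0.07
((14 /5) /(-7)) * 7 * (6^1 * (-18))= 1512 /5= 302.40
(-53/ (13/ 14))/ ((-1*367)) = 742/ 4771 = 0.16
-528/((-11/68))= 3264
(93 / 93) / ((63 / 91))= 13 / 9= 1.44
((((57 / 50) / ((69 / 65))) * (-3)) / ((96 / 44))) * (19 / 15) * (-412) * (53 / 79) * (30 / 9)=281809957 / 163530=1723.29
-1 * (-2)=2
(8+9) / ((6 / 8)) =68 / 3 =22.67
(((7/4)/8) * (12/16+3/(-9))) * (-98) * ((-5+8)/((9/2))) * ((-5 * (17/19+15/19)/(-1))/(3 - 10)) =1225/171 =7.16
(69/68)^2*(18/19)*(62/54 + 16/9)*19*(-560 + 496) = -1002984/289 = -3470.53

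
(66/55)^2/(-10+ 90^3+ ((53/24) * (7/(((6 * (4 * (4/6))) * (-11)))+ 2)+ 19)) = 50688/25661269175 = 0.00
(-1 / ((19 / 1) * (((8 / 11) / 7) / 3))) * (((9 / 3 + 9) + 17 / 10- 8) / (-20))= 693 / 1600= 0.43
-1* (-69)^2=-4761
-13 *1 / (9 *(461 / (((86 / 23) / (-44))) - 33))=559 / 2112165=0.00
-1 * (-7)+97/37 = 356/37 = 9.62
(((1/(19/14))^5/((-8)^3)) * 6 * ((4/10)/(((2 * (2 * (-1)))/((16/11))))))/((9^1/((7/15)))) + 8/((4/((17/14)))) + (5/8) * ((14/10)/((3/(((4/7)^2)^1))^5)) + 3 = 36247452890859119311/6677122320879889725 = 5.43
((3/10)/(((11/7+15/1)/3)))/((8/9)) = 567/9280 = 0.06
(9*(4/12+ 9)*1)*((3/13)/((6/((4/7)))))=24/13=1.85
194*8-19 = 1533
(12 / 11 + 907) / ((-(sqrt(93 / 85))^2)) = -849065 / 1023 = -829.98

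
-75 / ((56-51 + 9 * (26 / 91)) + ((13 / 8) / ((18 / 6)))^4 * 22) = -87091200 / 10991261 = -7.92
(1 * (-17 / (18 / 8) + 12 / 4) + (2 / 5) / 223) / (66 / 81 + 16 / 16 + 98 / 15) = -137091 / 251321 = -0.55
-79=-79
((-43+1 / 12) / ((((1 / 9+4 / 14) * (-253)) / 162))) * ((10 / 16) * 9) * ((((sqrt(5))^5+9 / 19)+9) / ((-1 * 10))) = -7884135 * sqrt(5) / 8096-14191443 / 38456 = -2546.58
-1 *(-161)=161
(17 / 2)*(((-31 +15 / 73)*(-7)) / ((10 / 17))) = 1136926 / 365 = 3114.87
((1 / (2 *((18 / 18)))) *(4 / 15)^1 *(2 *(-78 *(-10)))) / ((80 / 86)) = 1118 / 5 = 223.60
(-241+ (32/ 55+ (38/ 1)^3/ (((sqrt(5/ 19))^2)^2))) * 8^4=892234125312/ 275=3244487728.41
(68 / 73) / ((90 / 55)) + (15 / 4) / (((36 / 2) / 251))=277837 / 5256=52.86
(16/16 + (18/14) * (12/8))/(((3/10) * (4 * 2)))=205/168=1.22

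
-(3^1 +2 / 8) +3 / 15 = -61 / 20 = -3.05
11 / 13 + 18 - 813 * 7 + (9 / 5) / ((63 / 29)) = -2580453 / 455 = -5671.33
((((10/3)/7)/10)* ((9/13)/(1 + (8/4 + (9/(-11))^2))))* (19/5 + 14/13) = 38357/875420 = 0.04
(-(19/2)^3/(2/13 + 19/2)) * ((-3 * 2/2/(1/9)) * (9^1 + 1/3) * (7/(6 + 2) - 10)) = -410079033/2008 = -204222.63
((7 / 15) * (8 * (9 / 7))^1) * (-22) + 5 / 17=-8951 / 85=-105.31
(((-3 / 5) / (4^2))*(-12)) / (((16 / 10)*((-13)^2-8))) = 9 / 5152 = 0.00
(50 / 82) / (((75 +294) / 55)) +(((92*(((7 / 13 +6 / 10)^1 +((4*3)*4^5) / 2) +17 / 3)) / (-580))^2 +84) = 1279366304824983476 / 1343918525625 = 951967.16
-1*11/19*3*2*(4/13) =-264/247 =-1.07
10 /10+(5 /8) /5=1.12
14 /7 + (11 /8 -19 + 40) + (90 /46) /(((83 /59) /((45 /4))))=611205 /15272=40.02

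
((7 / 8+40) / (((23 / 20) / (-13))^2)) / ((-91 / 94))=-19979700 / 3703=-5395.54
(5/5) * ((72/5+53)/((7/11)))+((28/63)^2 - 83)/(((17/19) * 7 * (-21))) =107832484/1012095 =106.54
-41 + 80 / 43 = -39.14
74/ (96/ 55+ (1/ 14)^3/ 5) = 2233616/ 52687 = 42.39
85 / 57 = 1.49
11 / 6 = 1.83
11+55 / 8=17.88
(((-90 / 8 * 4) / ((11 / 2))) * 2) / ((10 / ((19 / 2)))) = -171 / 11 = -15.55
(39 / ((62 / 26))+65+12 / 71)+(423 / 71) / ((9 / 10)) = 194004 / 2201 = 88.14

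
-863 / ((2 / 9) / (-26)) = 100971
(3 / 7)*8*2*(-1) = -48 / 7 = -6.86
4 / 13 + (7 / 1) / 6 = 115 / 78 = 1.47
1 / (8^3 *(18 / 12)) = 1 / 768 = 0.00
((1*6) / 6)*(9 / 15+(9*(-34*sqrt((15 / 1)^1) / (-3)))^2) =780303 / 5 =156060.60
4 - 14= -10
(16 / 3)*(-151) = -2416 / 3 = -805.33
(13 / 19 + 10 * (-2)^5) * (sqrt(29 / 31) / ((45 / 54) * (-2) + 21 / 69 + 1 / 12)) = 1674492 * sqrt(899) / 207917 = 241.48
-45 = -45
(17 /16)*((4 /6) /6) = 0.12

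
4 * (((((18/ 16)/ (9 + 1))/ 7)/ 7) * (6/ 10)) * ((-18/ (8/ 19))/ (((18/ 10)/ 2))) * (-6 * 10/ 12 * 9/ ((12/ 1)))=1539/ 1568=0.98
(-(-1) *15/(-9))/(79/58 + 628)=-0.00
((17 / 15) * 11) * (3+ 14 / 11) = 799 / 15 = 53.27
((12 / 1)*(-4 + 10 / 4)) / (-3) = 6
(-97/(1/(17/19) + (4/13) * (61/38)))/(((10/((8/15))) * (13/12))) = -2.96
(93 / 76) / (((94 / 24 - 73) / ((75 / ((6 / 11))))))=-76725 / 31502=-2.44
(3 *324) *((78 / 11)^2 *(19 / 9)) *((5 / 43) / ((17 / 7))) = 436952880 / 88451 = 4940.06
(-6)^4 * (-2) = -2592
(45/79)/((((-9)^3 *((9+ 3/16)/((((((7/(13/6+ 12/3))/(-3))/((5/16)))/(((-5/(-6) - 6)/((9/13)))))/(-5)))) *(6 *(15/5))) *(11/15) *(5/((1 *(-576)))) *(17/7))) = -32768/3304203045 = -0.00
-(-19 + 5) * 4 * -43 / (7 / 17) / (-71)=5848 / 71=82.37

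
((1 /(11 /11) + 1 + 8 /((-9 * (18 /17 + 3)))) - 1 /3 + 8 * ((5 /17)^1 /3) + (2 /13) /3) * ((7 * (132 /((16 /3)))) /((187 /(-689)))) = -116255447 /79764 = -1457.49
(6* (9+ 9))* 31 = 3348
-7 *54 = -378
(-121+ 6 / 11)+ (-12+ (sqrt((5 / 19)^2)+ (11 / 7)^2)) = -1328483 / 10241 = -129.72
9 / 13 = 0.69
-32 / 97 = -0.33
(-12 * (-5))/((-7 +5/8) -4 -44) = -32/29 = -1.10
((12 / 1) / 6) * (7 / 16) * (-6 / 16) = -0.33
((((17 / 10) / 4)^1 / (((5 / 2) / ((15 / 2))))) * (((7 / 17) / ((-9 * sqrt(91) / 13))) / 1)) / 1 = -sqrt(91) / 120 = -0.08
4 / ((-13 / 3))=-12 / 13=-0.92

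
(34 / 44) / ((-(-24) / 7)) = 119 / 528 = 0.23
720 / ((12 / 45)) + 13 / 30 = 81013 / 30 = 2700.43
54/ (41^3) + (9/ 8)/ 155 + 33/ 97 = 2886910473/ 8289817880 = 0.35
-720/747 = -80/83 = -0.96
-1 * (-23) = 23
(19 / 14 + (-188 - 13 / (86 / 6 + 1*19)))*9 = -1178307 / 700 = -1683.30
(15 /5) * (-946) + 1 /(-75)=-212851 /75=-2838.01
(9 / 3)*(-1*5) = -15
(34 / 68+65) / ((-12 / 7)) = -917 / 24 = -38.21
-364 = -364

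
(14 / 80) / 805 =1 / 4600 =0.00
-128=-128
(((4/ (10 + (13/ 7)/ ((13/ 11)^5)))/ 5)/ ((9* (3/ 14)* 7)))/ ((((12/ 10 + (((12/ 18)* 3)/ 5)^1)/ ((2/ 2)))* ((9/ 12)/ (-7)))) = -5597956/ 174986001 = -0.03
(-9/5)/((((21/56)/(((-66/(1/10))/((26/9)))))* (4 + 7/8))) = 38016/169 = 224.95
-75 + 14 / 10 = -368 / 5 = -73.60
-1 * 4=-4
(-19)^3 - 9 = -6868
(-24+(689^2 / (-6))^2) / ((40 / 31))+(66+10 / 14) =48903126526489 / 10080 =4851500647.47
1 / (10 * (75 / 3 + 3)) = 1 / 280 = 0.00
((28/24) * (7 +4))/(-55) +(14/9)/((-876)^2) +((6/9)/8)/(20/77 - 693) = -215005089859/920983572360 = -0.23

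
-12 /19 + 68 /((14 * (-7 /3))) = -2526 /931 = -2.71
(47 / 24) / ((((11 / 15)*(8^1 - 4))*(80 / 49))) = 0.41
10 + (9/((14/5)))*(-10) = -22.14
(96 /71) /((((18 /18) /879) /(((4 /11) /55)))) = 337536 /42955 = 7.86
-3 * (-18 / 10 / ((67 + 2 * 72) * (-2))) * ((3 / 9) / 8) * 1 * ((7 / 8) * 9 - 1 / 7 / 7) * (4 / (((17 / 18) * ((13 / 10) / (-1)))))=0.01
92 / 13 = 7.08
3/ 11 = 0.27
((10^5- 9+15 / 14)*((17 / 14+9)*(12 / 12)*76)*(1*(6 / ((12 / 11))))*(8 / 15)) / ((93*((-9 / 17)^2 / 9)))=48365285819708 / 615195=78617813.57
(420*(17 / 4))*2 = 3570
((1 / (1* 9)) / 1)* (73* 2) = 146 / 9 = 16.22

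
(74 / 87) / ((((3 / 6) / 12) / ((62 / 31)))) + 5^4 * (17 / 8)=317597 / 232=1368.95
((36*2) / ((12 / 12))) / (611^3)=72 / 228099131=0.00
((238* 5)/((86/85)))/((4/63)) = 3186225/172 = 18524.56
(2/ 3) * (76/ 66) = 76/ 99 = 0.77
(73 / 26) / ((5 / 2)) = 73 / 65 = 1.12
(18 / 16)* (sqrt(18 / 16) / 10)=27* sqrt(2) / 320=0.12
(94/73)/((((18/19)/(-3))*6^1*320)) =-893/420480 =-0.00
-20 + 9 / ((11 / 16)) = -76 / 11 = -6.91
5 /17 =0.29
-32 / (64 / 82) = -41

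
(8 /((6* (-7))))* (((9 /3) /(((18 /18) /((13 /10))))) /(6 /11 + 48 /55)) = -11 /21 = -0.52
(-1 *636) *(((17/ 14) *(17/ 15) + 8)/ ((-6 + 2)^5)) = 104357/ 17920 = 5.82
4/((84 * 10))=1/210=0.00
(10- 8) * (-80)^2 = 12800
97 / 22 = 4.41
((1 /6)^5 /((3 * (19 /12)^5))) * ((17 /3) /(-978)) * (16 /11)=-4352 /119870428689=-0.00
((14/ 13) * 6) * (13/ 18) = 14/ 3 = 4.67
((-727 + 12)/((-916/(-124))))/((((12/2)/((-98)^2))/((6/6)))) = -106436330/687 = -154929.16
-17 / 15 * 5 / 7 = -17 / 21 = -0.81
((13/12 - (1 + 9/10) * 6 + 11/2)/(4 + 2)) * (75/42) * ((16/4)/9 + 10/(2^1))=-10115/1296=-7.80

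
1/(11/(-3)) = -3/11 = -0.27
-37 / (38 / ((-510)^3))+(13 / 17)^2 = 129160184.80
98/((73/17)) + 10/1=2396/73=32.82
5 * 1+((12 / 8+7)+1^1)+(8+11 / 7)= 337 / 14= 24.07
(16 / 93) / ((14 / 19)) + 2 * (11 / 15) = 5534 / 3255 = 1.70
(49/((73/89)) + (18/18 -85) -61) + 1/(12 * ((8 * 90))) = -53775287/630720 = -85.26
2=2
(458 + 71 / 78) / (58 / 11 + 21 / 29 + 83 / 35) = 399651175 / 7287696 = 54.84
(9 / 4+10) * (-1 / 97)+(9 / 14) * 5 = 3.09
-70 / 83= -0.84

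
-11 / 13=-0.85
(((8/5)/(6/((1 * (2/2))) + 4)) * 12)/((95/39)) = 1872/2375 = 0.79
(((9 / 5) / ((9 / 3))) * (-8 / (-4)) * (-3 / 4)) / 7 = -9 / 70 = -0.13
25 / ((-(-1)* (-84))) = -25 / 84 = -0.30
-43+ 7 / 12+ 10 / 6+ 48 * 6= 989 / 4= 247.25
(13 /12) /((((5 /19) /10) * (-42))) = -247 /252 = -0.98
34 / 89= 0.38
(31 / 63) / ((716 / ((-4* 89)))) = -2759 / 11277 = -0.24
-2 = -2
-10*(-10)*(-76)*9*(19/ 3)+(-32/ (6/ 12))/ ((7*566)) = -858169232/ 1981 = -433200.02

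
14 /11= 1.27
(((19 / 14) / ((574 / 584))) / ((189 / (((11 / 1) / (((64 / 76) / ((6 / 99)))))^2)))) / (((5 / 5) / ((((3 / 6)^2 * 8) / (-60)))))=-500707 / 3280616640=-0.00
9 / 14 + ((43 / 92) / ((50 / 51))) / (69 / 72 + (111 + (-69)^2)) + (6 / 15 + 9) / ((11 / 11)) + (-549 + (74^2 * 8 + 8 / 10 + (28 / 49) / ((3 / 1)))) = 17458634195339 / 403480950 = 43270.03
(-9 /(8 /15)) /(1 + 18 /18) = -135 /16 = -8.44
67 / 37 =1.81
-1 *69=-69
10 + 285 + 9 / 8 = 2369 / 8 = 296.12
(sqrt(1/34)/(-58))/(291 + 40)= -sqrt(34)/652732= -0.00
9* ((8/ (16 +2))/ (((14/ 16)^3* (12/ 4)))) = 2048/ 1029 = 1.99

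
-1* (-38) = 38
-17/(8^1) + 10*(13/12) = 209/24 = 8.71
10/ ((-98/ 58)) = -290/ 49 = -5.92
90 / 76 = 45 / 38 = 1.18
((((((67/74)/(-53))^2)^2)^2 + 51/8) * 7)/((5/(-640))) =-2498267531703281128329088295431/437371766754775610268792962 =-5712.00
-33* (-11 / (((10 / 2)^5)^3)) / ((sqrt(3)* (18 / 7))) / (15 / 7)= 5929* sqrt(3) / 8239746093750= 0.00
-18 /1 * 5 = -90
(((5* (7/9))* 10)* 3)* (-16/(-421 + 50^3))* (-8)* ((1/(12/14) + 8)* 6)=352000/53391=6.59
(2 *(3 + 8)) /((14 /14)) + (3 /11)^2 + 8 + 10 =4849 /121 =40.07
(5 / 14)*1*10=25 / 7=3.57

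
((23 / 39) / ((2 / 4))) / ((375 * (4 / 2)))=23 / 14625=0.00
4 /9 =0.44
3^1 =3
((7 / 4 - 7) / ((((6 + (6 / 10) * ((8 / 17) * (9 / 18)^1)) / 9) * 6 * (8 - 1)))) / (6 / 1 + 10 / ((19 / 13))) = -1615 / 113216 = -0.01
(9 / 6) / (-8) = -0.19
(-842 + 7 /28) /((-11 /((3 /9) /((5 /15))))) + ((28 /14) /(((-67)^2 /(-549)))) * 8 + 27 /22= 1360943 /17956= 75.79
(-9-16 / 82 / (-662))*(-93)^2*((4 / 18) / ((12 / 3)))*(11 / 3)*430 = -277584153275 / 40713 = -6818071.70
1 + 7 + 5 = 13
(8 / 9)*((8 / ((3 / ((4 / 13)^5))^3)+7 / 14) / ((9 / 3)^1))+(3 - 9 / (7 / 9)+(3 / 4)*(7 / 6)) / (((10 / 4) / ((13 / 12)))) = -66595354881606858331933 / 20896128964072410637680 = -3.19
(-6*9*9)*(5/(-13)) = 2430/13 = 186.92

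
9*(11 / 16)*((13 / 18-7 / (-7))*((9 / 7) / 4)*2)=3069 / 448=6.85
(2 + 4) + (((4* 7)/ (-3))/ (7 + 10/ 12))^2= 16390/ 2209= 7.42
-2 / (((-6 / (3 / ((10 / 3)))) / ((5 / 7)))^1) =3 / 14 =0.21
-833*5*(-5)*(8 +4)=249900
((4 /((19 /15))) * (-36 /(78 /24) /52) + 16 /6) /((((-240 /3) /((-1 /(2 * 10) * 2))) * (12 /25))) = 2401 /462384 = 0.01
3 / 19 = 0.16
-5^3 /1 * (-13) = 1625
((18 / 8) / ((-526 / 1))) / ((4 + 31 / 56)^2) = -392 / 1900175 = -0.00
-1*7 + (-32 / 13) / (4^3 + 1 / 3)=-17659 / 2509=-7.04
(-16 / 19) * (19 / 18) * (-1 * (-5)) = -40 / 9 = -4.44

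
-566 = -566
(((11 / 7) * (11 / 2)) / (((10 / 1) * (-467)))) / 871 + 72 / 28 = 146432399 / 56945980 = 2.57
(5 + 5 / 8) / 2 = 45 / 16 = 2.81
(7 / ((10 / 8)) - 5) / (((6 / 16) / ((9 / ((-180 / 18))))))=-36 / 25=-1.44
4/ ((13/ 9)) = 36/ 13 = 2.77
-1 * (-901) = 901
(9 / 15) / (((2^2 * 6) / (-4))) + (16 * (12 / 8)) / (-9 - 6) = -17 / 10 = -1.70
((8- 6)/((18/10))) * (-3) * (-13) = 130/3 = 43.33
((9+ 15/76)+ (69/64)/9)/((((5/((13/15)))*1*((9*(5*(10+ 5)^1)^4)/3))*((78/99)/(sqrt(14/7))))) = 373879*sqrt(2)/17313750000000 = 0.00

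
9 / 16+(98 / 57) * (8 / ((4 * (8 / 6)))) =955 / 304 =3.14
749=749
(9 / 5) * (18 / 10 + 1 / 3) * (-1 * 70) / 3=-448 / 5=-89.60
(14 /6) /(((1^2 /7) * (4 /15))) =245 /4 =61.25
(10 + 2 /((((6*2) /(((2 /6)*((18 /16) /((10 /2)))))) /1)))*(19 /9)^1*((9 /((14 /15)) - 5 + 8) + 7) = 93005 /224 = 415.20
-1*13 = -13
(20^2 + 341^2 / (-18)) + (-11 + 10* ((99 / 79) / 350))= -302154653 / 49770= -6071.02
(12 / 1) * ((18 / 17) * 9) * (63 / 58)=61236 / 493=124.21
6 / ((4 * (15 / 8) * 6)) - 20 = -298 / 15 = -19.87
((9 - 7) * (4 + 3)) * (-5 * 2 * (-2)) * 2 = 560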